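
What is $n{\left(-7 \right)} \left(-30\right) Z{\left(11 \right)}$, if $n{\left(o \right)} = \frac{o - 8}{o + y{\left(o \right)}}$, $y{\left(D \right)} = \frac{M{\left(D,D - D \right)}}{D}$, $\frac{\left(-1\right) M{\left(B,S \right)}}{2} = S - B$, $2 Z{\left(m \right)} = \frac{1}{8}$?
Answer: $- \frac{45}{8} \approx -5.625$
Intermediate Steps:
$Z{\left(m \right)} = \frac{1}{16}$ ($Z{\left(m \right)} = \frac{1}{2 \cdot 8} = \frac{1}{2} \cdot \frac{1}{8} = \frac{1}{16}$)
$M{\left(B,S \right)} = - 2 S + 2 B$ ($M{\left(B,S \right)} = - 2 \left(S - B\right) = - 2 S + 2 B$)
$y{\left(D \right)} = 2$ ($y{\left(D \right)} = \frac{- 2 \left(D - D\right) + 2 D}{D} = \frac{\left(-2\right) 0 + 2 D}{D} = \frac{0 + 2 D}{D} = \frac{2 D}{D} = 2$)
$n{\left(o \right)} = \frac{-8 + o}{2 + o}$ ($n{\left(o \right)} = \frac{o - 8}{o + 2} = \frac{-8 + o}{2 + o}$)
$n{\left(-7 \right)} \left(-30\right) Z{\left(11 \right)} = \frac{-8 - 7}{2 - 7} \left(-30\right) \frac{1}{16} = \frac{1}{-5} \left(-15\right) \left(-30\right) \frac{1}{16} = \left(- \frac{1}{5}\right) \left(-15\right) \left(-30\right) \frac{1}{16} = 3 \left(-30\right) \frac{1}{16} = \left(-90\right) \frac{1}{16} = - \frac{45}{8}$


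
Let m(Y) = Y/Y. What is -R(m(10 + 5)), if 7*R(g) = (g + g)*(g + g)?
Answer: -4/7 ≈ -0.57143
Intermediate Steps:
m(Y) = 1
R(g) = 4*g**2/7 (R(g) = ((g + g)*(g + g))/7 = ((2*g)*(2*g))/7 = (4*g**2)/7 = 4*g**2/7)
-R(m(10 + 5)) = -4*1**2/7 = -4/7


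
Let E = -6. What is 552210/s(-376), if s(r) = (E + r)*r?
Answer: 276105/71816 ≈ 3.8446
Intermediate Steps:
s(r) = r*(-6 + r) (s(r) = (-6 + r)*r = r*(-6 + r))
552210/s(-376) = 552210/((-376*(-6 - 376))) = 552210/((-376*(-382))) = 552210/143632 = 552210*(1/143632) = 276105/71816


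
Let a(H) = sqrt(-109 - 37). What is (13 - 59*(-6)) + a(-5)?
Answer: 367 + I*sqrt(146) ≈ 367.0 + 12.083*I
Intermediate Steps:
a(H) = I*sqrt(146) (a(H) = sqrt(-146) = I*sqrt(146))
(13 - 59*(-6)) + a(-5) = (13 - 59*(-6)) + I*sqrt(146) = (13 + 354) + I*sqrt(146) = 367 + I*sqrt(146)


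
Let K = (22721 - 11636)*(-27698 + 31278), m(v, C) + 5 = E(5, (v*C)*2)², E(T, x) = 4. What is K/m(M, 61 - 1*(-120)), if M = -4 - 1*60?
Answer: 39684300/11 ≈ 3.6077e+6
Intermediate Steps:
M = -64 (M = -4 - 60 = -64)
m(v, C) = 11 (m(v, C) = -5 + 4² = -5 + 16 = 11)
K = 39684300 (K = 11085*3580 = 39684300)
K/m(M, 61 - 1*(-120)) = 39684300/11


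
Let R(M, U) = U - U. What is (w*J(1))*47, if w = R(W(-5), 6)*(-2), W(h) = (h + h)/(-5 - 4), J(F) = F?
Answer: 0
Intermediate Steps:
W(h) = -2*h/9 (W(h) = (2*h)/(-9) = (2*h)*(-⅑) = -2*h/9)
R(M, U) = 0
w = 0 (w = 0*(-2) = 0)
(w*J(1))*47 = (0*1)*47 = 0*47 = 0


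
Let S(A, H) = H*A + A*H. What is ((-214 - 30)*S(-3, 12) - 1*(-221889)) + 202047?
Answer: 441504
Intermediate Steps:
S(A, H) = 2*A*H (S(A, H) = A*H + A*H = 2*A*H)
((-214 - 30)*S(-3, 12) - 1*(-221889)) + 202047 = ((-214 - 30)*(2*(-3)*12) - 1*(-221889)) + 202047 = (-244*(-72) + 221889) + 202047 = (17568 + 221889) + 202047 = 239457 + 202047 = 441504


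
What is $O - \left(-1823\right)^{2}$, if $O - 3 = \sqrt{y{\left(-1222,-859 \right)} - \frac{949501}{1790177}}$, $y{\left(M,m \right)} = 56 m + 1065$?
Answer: $-3323326 + \frac{2 i \sqrt{37687291970319127}}{1790177} \approx -3.3233 \cdot 10^{6} + 216.89 i$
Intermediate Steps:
$y{\left(M,m \right)} = 1065 + 56 m$
$O = 3 + \frac{2 i \sqrt{37687291970319127}}{1790177}$ ($O = 3 + \sqrt{\left(1065 + 56 \left(-859\right)\right) - \frac{949501}{1790177}} = 3 + \sqrt{\left(1065 - 48104\right) - \frac{949501}{1790177}} = 3 + \sqrt{-47039 - \frac{949501}{1790177}} = 3 + \sqrt{- \frac{84209085404}{1790177}} = 3 + \frac{2 i \sqrt{37687291970319127}}{1790177} \approx 3.0 + 216.89 i$)
$O - \left(-1823\right)^{2} = \left(3 + \frac{2 i \sqrt{37687291970319127}}{1790177}\right) - \left(-1823\right)^{2} = \left(3 + \frac{2 i \sqrt{37687291970319127}}{1790177}\right) - 3323329 = -3323326 + \frac{2 i \sqrt{37687291970319127}}{1790177}$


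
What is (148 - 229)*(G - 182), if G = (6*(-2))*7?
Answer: 21546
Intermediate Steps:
G = -84 (G = -12*7 = -84)
(148 - 229)*(G - 182) = (148 - 229)*(-84 - 182) = -81*(-266) = 21546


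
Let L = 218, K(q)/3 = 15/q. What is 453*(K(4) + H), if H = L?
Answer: 415401/4 ≈ 1.0385e+5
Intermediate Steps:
K(q) = 45/q (K(q) = 3*(15/q) = 45/q)
H = 218
453*(K(4) + H) = 453*(45/4 + 218) = 453*(917/4) = 415401/4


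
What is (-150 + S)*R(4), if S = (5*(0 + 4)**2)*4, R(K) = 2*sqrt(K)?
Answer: 680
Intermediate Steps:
S = 320 (S = (5*4**2)*4 = (5*16)*4 = 80*4 = 320)
(-150 + S)*R(4) = (-150 + 320)*(2*sqrt(4)) = 170*(2*2) = 170*4 = 680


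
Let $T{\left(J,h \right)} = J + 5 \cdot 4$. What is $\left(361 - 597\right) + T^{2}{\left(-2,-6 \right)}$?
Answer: $88$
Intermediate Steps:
$T{\left(J,h \right)} = 20 + J$ ($T{\left(J,h \right)} = J + 20 = 20 + J$)
$\left(361 - 597\right) + T^{2}{\left(-2,-6 \right)} = \left(361 - 597\right) + \left(20 - 2\right)^{2} = -236 + 18^{2} = -236 + 324 = 88$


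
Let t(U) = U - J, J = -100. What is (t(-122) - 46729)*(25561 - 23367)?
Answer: -102571694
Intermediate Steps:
t(U) = 100 + U (t(U) = U - 1*(-100) = U + 100 = 100 + U)
(t(-122) - 46729)*(25561 - 23367) = ((100 - 122) - 46729)*(25561 - 23367) = (-22 - 46729)*2194 = -46751*2194 = -102571694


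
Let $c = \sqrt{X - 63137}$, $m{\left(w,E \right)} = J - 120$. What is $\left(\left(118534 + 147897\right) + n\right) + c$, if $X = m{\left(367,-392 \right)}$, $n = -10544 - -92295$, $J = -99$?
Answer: $348182 + 2 i \sqrt{15839} \approx 3.4818 \cdot 10^{5} + 251.71 i$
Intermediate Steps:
$m{\left(w,E \right)} = -219$ ($m{\left(w,E \right)} = -99 - 120 = -219$)
$n = 81751$ ($n = -10544 + 92295 = 81751$)
$X = -219$
$c = 2 i \sqrt{15839}$ ($c = \sqrt{-219 - 63137} = \sqrt{-63356} = 2 i \sqrt{15839} \approx 251.71 i$)
$\left(\left(118534 + 147897\right) + n\right) + c = \left(\left(118534 + 147897\right) + 81751\right) + 2 i \sqrt{15839} = \left(266431 + 81751\right) + 2 i \sqrt{15839} = 348182 + 2 i \sqrt{15839}$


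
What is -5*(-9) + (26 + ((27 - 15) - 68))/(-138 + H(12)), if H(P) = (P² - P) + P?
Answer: 40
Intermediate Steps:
H(P) = P²
-5*(-9) + (26 + ((27 - 15) - 68))/(-138 + H(12)) = -5*(-9) + (26 + ((27 - 15) - 68))/(-138 + 12²) = 45 + (26 + (12 - 68))/(-138 + 144) = 45 + (26 - 56)/6 = 45 - 30*⅙ = 45 - 5 = 40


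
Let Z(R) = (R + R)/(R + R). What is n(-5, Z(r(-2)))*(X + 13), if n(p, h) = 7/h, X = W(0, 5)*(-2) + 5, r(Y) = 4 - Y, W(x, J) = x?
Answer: 126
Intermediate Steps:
Z(R) = 1 (Z(R) = (2*R)/((2*R)) = (2*R)*(1/(2*R)) = 1)
X = 5 (X = 0*(-2) + 5 = 0 + 5 = 5)
n(-5, Z(r(-2)))*(X + 13) = (7/1)*(5 + 13) = (7*1)*18 = 7*18 = 126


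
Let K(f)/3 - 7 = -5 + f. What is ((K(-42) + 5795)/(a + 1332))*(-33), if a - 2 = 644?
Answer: -187275/1978 ≈ -94.679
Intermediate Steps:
a = 646 (a = 2 + 644 = 646)
K(f) = 6 + 3*f (K(f) = 21 + 3*(-5 + f) = 21 + (-15 + 3*f) = 6 + 3*f)
((K(-42) + 5795)/(a + 1332))*(-33) = (((6 + 3*(-42)) + 5795)/(646 + 1332))*(-33) = (((6 - 126) + 5795)/1978)*(-33) = ((-120 + 5795)*(1/1978))*(-33) = (5675*(1/1978))*(-33) = (5675/1978)*(-33) = -187275/1978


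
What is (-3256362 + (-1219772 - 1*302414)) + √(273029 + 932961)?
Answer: -4778548 + √1205990 ≈ -4.7774e+6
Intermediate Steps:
(-3256362 + (-1219772 - 1*302414)) + √(273029 + 932961) = (-3256362 + (-1219772 - 302414)) + √1205990 = (-3256362 - 1522186) + √1205990 = -4778548 + √1205990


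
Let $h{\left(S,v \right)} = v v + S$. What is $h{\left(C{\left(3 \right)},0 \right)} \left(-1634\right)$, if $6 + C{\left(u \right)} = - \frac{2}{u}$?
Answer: $\frac{32680}{3} \approx 10893.0$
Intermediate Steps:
$C{\left(u \right)} = -6 - \frac{2}{u}$
$h{\left(S,v \right)} = S + v^{2}$ ($h{\left(S,v \right)} = v^{2} + S = S + v^{2}$)
$h{\left(C{\left(3 \right)},0 \right)} \left(-1634\right) = \left(\left(-6 - \frac{2}{3}\right) + 0^{2}\right) \left(-1634\right) = \left(\left(-6 - \frac{2}{3}\right) + 0\right) \left(-1634\right) = \left(- \frac{20}{3} + 0\right) \left(-1634\right) = \left(- \frac{20}{3}\right) \left(-1634\right) = \frac{32680}{3}$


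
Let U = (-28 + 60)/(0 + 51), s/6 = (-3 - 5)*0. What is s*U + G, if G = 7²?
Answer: 49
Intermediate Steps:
s = 0 (s = 6*((-3 - 5)*0) = 6*(-8*0) = 6*0 = 0)
U = 32/51 ≈ 0.62745
G = 49
s*U + G = 0*(32/51) + 49 = 0 + 49 = 49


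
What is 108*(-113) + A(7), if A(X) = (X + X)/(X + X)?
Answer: -12203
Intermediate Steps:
A(X) = 1 (A(X) = (2*X)/((2*X)) = (2*X)*(1/(2*X)) = 1)
108*(-113) + A(7) = 108*(-113) + 1 = -12204 + 1 = -12203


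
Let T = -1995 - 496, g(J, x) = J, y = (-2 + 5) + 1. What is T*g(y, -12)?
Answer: -9964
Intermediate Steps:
y = 4 (y = 3 + 1 = 4)
T = -2491
T*g(y, -12) = -2491*4 = -9964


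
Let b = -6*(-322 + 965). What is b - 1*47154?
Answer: -51012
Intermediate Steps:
b = -3858 (b = -6*643 = -3858)
b - 1*47154 = -3858 - 1*47154 = -3858 - 47154 = -51012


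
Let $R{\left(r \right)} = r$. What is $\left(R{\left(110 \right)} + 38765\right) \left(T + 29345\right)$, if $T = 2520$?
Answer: $1238751875$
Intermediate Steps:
$\left(R{\left(110 \right)} + 38765\right) \left(T + 29345\right) = \left(110 + 38765\right) \left(2520 + 29345\right) = 38875 \cdot 31865 = 1238751875$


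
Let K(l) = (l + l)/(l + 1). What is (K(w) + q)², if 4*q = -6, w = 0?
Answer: 9/4 ≈ 2.2500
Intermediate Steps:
K(l) = 2*l/(1 + l) (K(l) = (2*l)/(1 + l) = 2*l/(1 + l))
q = -3/2 (q = (¼)*(-6) = -3/2 ≈ -1.5000)
(K(w) + q)² = (2*0/(1 + 0) - 3/2)² = (2*0/1 - 3/2)² = (2*0*1 - 3/2)² = (0 - 3/2)² = (-3/2)² = 9/4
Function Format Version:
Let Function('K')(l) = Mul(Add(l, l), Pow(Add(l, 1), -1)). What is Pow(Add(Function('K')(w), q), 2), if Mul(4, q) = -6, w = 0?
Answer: Rational(9, 4) ≈ 2.2500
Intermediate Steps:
Function('K')(l) = Mul(2, l, Pow(Add(1, l), -1)) (Function('K')(l) = Mul(Mul(2, l), Pow(Add(1, l), -1)) = Mul(2, l, Pow(Add(1, l), -1)))
q = Rational(-3, 2) (q = Mul(Rational(1, 4), -6) = Rational(-3, 2) ≈ -1.5000)
Pow(Add(Function('K')(w), q), 2) = Pow(Add(Mul(2, 0, Pow(Add(1, 0), -1)), Rational(-3, 2)), 2) = Pow(Add(Mul(2, 0, Pow(1, -1)), Rational(-3, 2)), 2) = Pow(Add(Mul(2, 0, 1), Rational(-3, 2)), 2) = Pow(Add(0, Rational(-3, 2)), 2) = Pow(Rational(-3, 2), 2) = Rational(9, 4)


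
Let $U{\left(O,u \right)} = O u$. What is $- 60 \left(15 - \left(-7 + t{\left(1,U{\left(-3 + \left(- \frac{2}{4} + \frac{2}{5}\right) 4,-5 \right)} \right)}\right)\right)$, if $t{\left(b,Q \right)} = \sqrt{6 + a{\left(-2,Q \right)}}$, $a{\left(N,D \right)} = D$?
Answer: $-1320 + 60 \sqrt{23} \approx -1032.3$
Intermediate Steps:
$t{\left(b,Q \right)} = \sqrt{6 + Q}$
$- 60 \left(15 - \left(-7 + t{\left(1,U{\left(-3 + \left(- \frac{2}{4} + \frac{2}{5}\right) 4,-5 \right)} \right)}\right)\right) = - 60 \left(15 + \left(7 - \sqrt{6 + \left(-3 + \left(- \frac{2}{4} + \frac{2}{5}\right) 4\right) \left(-5\right)}\right)\right) = - 60 \left(15 + \left(7 - \sqrt{6 + \left(-3 + \left(\left(-2\right) \frac{1}{4} + 2 \cdot \frac{1}{5}\right) 4\right) \left(-5\right)}\right)\right) = - 60 \left(15 + \left(7 - \sqrt{6 + \left(-3 + \left(- \frac{1}{2} + \frac{2}{5}\right) 4\right) \left(-5\right)}\right)\right) = - 60 \left(15 + \left(7 - \sqrt{6 + \left(-3 - \frac{2}{5}\right) \left(-5\right)}\right)\right) = - 60 \left(15 + \left(7 - \sqrt{6 - -17}\right)\right) = - 60 \left(15 + \left(7 - \sqrt{6 + 17}\right)\right) = - 60 \left(15 + \left(7 - \sqrt{23}\right)\right) = - 60 \left(22 - \sqrt{23}\right) = -1320 + 60 \sqrt{23}$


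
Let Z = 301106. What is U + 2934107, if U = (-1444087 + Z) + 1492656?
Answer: 3283782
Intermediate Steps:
U = 349675 (U = (-1444087 + 301106) + 1492656 = -1142981 + 1492656 = 349675)
U + 2934107 = 349675 + 2934107 = 3283782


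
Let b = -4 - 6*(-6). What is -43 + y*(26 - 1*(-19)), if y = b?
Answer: 1397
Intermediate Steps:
b = 32 (b = -4 + 36 = 32)
y = 32
-43 + y*(26 - 1*(-19)) = -43 + 32*(26 - 1*(-19)) = -43 + 32*(26 + 19) = -43 + 32*45 = -43 + 1440 = 1397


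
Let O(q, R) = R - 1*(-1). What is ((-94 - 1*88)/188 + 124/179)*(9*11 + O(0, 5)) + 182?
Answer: 2575867/16826 ≈ 153.09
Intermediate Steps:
O(q, R) = 1 + R (O(q, R) = R + 1 = 1 + R)
((-94 - 1*88)/188 + 124/179)*(9*11 + O(0, 5)) + 182 = ((-94 - 1*88)/188 + 124/179)*(9*11 + (1 + 5)) + 182 = ((-94 - 88)*(1/188) + 124*(1/179))*(99 + 6) + 182 = (-182*1/188 + 124/179)*105 + 182 = (-91/94 + 124/179)*105 + 182 = -4633/16826*105 + 182 = -486465/16826 + 182 = 2575867/16826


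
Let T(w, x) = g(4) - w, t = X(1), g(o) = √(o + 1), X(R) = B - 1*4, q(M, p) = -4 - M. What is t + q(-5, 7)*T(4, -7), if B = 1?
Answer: -7 + √5 ≈ -4.7639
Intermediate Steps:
X(R) = -3 (X(R) = 1 - 1*4 = 1 - 4 = -3)
g(o) = √(1 + o)
t = -3
T(w, x) = √5 - w (T(w, x) = √(1 + 4) - w = √5 - w)
t + q(-5, 7)*T(4, -7) = -3 + (-4 - 1*(-5))*(√5 - 1*4) = -3 + (-4 + 5)*(√5 - 4) = -3 + 1*(-4 + √5) = -3 + (-4 + √5) = -7 + √5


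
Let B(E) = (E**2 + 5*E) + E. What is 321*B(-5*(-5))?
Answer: 248775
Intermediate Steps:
B(E) = E**2 + 6*E
321*B(-5*(-5)) = 321*((-5*(-5))*(6 - 5*(-5))) = 321*(25*(6 + 25)) = 321*(25*31) = 321*775 = 248775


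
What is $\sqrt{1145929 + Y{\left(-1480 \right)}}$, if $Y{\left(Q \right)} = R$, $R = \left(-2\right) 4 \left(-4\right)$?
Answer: $3 \sqrt{127329} \approx 1070.5$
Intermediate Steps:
$R = 32$ ($R = \left(-8\right) \left(-4\right) = 32$)
$Y{\left(Q \right)} = 32$
$\sqrt{1145929 + Y{\left(-1480 \right)}} = \sqrt{1145929 + 32} = \sqrt{1145961} = 3 \sqrt{127329}$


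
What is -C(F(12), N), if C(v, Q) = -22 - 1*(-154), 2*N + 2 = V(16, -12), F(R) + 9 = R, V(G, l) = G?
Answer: -132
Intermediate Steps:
F(R) = -9 + R
N = 7 (N = -1 + (1/2)*16 = -1 + 8 = 7)
C(v, Q) = 132 (C(v, Q) = -22 + 154 = 132)
-C(F(12), N) = -1*132 = -132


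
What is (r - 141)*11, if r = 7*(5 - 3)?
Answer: -1397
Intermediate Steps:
r = 14 (r = 7*2 = 14)
(r - 141)*11 = (14 - 141)*11 = -127*11 = -1397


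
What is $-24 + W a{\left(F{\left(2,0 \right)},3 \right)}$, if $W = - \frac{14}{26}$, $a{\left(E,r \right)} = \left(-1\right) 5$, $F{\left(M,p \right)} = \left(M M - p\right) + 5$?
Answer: $- \frac{277}{13} \approx -21.308$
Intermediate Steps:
$F{\left(M,p \right)} = 5 + M^{2} - p$ ($F{\left(M,p \right)} = \left(M^{2} - p\right) + 5 = 5 + M^{2} - p$)
$a{\left(E,r \right)} = -5$
$W = - \frac{7}{13}$ ($W = \left(-14\right) \frac{1}{26} = - \frac{7}{13} \approx -0.53846$)
$-24 + W a{\left(F{\left(2,0 \right)},3 \right)} = -24 - - \frac{35}{13} = -24 + \frac{35}{13} = - \frac{277}{13}$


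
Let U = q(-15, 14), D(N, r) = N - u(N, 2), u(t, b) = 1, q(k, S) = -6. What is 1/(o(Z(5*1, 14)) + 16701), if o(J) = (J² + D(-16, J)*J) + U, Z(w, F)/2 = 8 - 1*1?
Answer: 1/16653 ≈ 6.0049e-5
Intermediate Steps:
D(N, r) = -1 + N (D(N, r) = N - 1*1 = N - 1 = -1 + N)
Z(w, F) = 14 (Z(w, F) = 2*(8 - 1*1) = 2*(8 - 1) = 2*7 = 14)
U = -6
o(J) = -6 + J² - 17*J (o(J) = (J² + (-1 - 16)*J) - 6 = (J² - 17*J) - 6 = -6 + J² - 17*J)
1/(o(Z(5*1, 14)) + 16701) = 1/((-6 + 14² - 17*14) + 16701) = 1/((-6 + 196 - 238) + 16701) = 1/(-48 + 16701) = 1/16653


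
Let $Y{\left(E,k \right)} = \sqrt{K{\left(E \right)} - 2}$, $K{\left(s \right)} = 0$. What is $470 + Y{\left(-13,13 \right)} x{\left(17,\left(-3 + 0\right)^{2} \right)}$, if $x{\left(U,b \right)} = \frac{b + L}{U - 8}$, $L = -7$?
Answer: $470 + \frac{2 i \sqrt{2}}{9} \approx 470.0 + 0.31427 i$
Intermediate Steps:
$Y{\left(E,k \right)} = i \sqrt{2}$ ($Y{\left(E,k \right)} = \sqrt{0 - 2} = \sqrt{-2} = i \sqrt{2}$)
$x{\left(U,b \right)} = \frac{-7 + b}{-8 + U}$ ($x{\left(U,b \right)} = \frac{b - 7}{U - 8} = \frac{-7 + b}{-8 + U}$)
$470 + Y{\left(-13,13 \right)} x{\left(17,\left(-3 + 0\right)^{2} \right)} = 470 + i \sqrt{2} \frac{-7 + \left(-3 + 0\right)^{2}}{-8 + 17} = 470 + i \sqrt{2} \frac{-7 + \left(-3\right)^{2}}{9} = 470 + i \sqrt{2} \frac{-7 + 9}{9} = 470 + i \sqrt{2} \cdot \frac{1}{9} \cdot 2 = 470 + i \sqrt{2} \cdot \frac{2}{9} = 470 + \frac{2 i \sqrt{2}}{9}$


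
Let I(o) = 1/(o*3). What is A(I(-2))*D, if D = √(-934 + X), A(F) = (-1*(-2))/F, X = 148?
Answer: -12*I*√786 ≈ -336.43*I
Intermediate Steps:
I(o) = 1/(3*o)
A(F) = 2/F
D = I*√786 (D = √(-934 + 148) = √(-786) = I*√786 ≈ 28.036*I)
A(I(-2))*D = (2/(((⅓)/(-2))))*(I*√786) = (2/(((⅓)*(-½))))*(I*√786) = (2/(-⅙))*(I*√786) = (2*(-6))*(I*√786) = -12*I*√786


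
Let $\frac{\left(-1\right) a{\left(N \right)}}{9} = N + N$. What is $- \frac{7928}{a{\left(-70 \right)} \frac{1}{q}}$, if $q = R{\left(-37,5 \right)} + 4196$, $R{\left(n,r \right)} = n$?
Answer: $- \frac{8243138}{315} \approx -26169.0$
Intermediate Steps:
$a{\left(N \right)} = - 18 N$ ($a{\left(N \right)} = - 9 \left(N + N\right) = - 9 \cdot 2 N = - 18 N$)
$q = 4159$ ($q = -37 + 4196 = 4159$)
$- \frac{7928}{a{\left(-70 \right)} \frac{1}{q}} = - \frac{7928}{\left(-18\right) \left(-70\right) \frac{1}{4159}} = - \frac{7928}{1260 \cdot \frac{1}{4159}} = - \frac{7928}{\frac{1260}{4159}} = \left(-7928\right) \frac{4159}{1260} = - \frac{8243138}{315}$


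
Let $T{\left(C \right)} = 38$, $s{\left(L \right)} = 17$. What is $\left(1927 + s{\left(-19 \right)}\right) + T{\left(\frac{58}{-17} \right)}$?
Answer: $1982$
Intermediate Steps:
$\left(1927 + s{\left(-19 \right)}\right) + T{\left(\frac{58}{-17} \right)} = \left(1927 + 17\right) + 38 = 1944 + 38 = 1982$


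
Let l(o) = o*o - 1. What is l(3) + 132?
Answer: 140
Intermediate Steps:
l(o) = -1 + o**2 (l(o) = o**2 - 1 = -1 + o**2)
l(3) + 132 = (-1 + 3**2) + 132 = (-1 + 9) + 132 = 8 + 132 = 140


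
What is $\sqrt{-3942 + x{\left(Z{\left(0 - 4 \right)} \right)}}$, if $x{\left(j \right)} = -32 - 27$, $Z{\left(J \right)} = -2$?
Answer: $i \sqrt{4001} \approx 63.253 i$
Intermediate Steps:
$x{\left(j \right)} = -59$ ($x{\left(j \right)} = -32 - 27 = -59$)
$\sqrt{-3942 + x{\left(Z{\left(0 - 4 \right)} \right)}} = \sqrt{-3942 - 59} = \sqrt{-4001} = i \sqrt{4001}$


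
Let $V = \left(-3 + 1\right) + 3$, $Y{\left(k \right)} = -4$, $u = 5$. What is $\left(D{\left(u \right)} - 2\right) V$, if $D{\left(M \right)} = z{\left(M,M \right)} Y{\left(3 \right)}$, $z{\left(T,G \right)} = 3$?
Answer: $-14$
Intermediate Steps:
$D{\left(M \right)} = -12$ ($D{\left(M \right)} = 3 \left(-4\right) = -12$)
$V = 1$ ($V = -2 + 3 = 1$)
$\left(D{\left(u \right)} - 2\right) V = \left(-12 - 2\right) 1 = \left(-14\right) 1 = -14$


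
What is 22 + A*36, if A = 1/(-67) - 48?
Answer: -114338/67 ≈ -1706.5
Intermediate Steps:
A = -3217/67 (A = -1/67 - 48 = -3217/67 ≈ -48.015)
22 + A*36 = 22 - 3217/67*36 = 22 - 115812/67 = -114338/67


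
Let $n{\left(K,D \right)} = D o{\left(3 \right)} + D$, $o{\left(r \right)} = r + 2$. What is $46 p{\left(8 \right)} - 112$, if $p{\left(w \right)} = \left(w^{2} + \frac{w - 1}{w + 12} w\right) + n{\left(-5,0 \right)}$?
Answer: $\frac{14804}{5} \approx 2960.8$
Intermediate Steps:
$o{\left(r \right)} = 2 + r$
$n{\left(K,D \right)} = 6 D$ ($n{\left(K,D \right)} = D \left(2 + 3\right) + D = D 5 + D = 5 D + D = 6 D$)
$p{\left(w \right)} = w^{2} + \frac{w \left(-1 + w\right)}{12 + w}$ ($p{\left(w \right)} = \left(w^{2} + \frac{w - 1}{w + 12} w\right) + 6 \cdot 0 = \left(w^{2} + \frac{-1 + w}{12 + w} w\right) + 0 = \left(w^{2} + \frac{w \left(-1 + w\right)}{12 + w}\right) + 0 = w^{2} + \frac{w \left(-1 + w\right)}{12 + w}$)
$46 p{\left(8 \right)} - 112 = 46 \frac{8 \left(-1 + 8^{2} + 13 \cdot 8\right)}{12 + 8} - 112 = 46 \frac{8 \left(-1 + 64 + 104\right)}{20} - 112 = 46 \cdot 8 \cdot \frac{1}{20} \cdot 167 - 112 = 46 \cdot \frac{334}{5} - 112 = \frac{15364}{5} - 112 = \frac{14804}{5}$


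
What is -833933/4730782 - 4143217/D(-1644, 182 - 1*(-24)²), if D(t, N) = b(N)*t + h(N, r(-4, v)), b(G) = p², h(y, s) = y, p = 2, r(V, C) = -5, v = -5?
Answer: 4898710973171/8243387635 ≈ 594.26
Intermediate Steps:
b(G) = 4 (b(G) = 2² = 4)
D(t, N) = N + 4*t (D(t, N) = 4*t + N = N + 4*t)
-833933/4730782 - 4143217/D(-1644, 182 - 1*(-24)²) = -833933/4730782 - 4143217/((182 - 1*(-24)²) + 4*(-1644)) = -833933*1/4730782 - 4143217/((182 - 1*576) - 6576) = -833933/4730782 - 4143217/((182 - 576) - 6576) = -833933/4730782 - 4143217/(-394 - 6576) = -833933/4730782 - 4143217/(-6970) = -833933/4730782 - 4143217*(-1/6970) = -833933/4730782 + 4143217/6970 = 4898710973171/8243387635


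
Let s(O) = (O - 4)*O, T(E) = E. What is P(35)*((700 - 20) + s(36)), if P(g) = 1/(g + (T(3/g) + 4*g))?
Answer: 8015/766 ≈ 10.463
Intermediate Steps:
s(O) = O*(-4 + O) (s(O) = (-4 + O)*O = O*(-4 + O))
P(g) = 1/(3/g + 5*g) (P(g) = 1/(g + (3/g + 4*g)) = 1/(3/g + 5*g))
P(35)*((700 - 20) + s(36)) = (35/(3 + 5*35²))*((700 - 20) + 36*(-4 + 36)) = (35/(3 + 5*1225))*(680 + 36*32) = (35/(3 + 6125))*(680 + 1152) = (35/6128)*1832 = 8015/766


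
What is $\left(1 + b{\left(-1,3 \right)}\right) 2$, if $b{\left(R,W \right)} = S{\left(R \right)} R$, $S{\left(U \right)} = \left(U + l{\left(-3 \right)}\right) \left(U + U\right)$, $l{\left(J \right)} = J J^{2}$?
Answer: $-110$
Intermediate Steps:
$l{\left(J \right)} = J^{3}$
$S{\left(U \right)} = 2 U \left(-27 + U\right)$ ($S{\left(U \right)} = \left(U + \left(-3\right)^{3}\right) \left(U + U\right) = \left(U - 27\right) 2 U = \left(-27 + U\right) 2 U = 2 U \left(-27 + U\right)$)
$b{\left(R,W \right)} = 2 R^{2} \left(-27 + R\right)$ ($b{\left(R,W \right)} = 2 R \left(-27 + R\right) R = 2 R^{2} \left(-27 + R\right)$)
$\left(1 + b{\left(-1,3 \right)}\right) 2 = \left(1 + 2 \left(-1\right)^{2} \left(-27 - 1\right)\right) 2 = \left(1 + 2 \cdot 1 \left(-28\right)\right) 2 = \left(1 - 56\right) 2 = \left(-55\right) 2 = -110$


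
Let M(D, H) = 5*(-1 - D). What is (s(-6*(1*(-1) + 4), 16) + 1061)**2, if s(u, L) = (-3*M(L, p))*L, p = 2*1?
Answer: 26429881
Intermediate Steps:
p = 2
M(D, H) = -5 - 5*D
s(u, L) = L*(15 + 15*L) (s(u, L) = (-3*(-5 - 5*L))*L = (15 + 15*L)*L = L*(15 + 15*L))
(s(-6*(1*(-1) + 4), 16) + 1061)**2 = (15*16*(1 + 16) + 1061)**2 = (15*16*17 + 1061)**2 = (4080 + 1061)**2 = 5141**2 = 26429881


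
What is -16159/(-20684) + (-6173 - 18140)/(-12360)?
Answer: 175653833/63913560 ≈ 2.7483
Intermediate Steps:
-16159/(-20684) + (-6173 - 18140)/(-12360) = -16159*(-1/20684) - 24313*(-1/12360) = 16159/20684 + 24313/12360 = 175653833/63913560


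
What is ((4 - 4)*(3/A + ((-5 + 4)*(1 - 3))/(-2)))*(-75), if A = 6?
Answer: 0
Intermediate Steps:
((4 - 4)*(3/A + ((-5 + 4)*(1 - 3))/(-2)))*(-75) = ((4 - 4)*(3/6 + ((-5 + 4)*(1 - 3))/(-2)))*(-75) = (0*(3*(⅙) - 1*(-2)*(-½)))*(-75) = (0*(½ + 2*(-½)))*(-75) = (0*(½ - 1))*(-75) = (0*(-½))*(-75) = 0*(-75) = 0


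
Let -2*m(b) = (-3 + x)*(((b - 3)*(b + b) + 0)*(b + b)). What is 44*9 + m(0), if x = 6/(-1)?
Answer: 396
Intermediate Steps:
x = -6 (x = 6*(-1) = -6)
m(b) = 18*b²*(-3 + b) (m(b) = -(-3 - 6)*((b - 3)*(b + b) + 0)*(b + b)/2 = -(-9)*((-3 + b)*(2*b) + 0)*(2*b)/2 = -(-9)*(2*b*(-3 + b) + 0)*(2*b)/2 = -(-9)*(2*b*(-3 + b))*(2*b)/2 = -(-9)*4*b²*(-3 + b)/2 = -(-18)*b²*(-3 + b) = 18*b²*(-3 + b))
44*9 + m(0) = 44*9 + 18*0²*(-3 + 0) = 396 + 18*0*(-3) = 396 + 0 = 396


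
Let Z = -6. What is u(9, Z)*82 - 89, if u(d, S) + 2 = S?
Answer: -745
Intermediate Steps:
u(d, S) = -2 + S
u(9, Z)*82 - 89 = (-2 - 6)*82 - 89 = -8*82 - 89 = -656 - 89 = -745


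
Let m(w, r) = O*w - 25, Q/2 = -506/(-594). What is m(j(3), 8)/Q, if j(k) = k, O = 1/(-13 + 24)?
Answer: -3672/253 ≈ -14.514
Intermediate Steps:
O = 1/11 ≈ 0.090909
Q = 46/27 (Q = 2*(-506/(-594)) = 2*(-506*(-1/594)) = 2*(23/27) = 46/27 ≈ 1.7037)
m(w, r) = -25 + w/11 (m(w, r) = w/11 - 25 = -25 + w/11)
m(j(3), 8)/Q = (-25 + (1/11)*3)/(46/27) = (-25 + 3/11)*(27/46) = -272/11*27/46 = -3672/253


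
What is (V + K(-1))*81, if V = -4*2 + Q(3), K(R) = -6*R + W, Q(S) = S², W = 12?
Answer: 1539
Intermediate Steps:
K(R) = 12 - 6*R (K(R) = -6*R + 12 = 12 - 6*R)
V = 1 (V = -4*2 + 3² = -8 + 9 = 1)
(V + K(-1))*81 = (1 + (12 - 6*(-1)))*81 = (1 + (12 + 6))*81 = (1 + 18)*81 = 19*81 = 1539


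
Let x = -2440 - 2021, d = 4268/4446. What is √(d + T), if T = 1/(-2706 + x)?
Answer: √3007880232955/1770249 ≈ 0.97971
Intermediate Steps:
d = 2134/2223 (d = 4268*(1/4446) = 2134/2223 ≈ 0.95996)
x = -4461
T = -1/7167 (T = 1/(-2706 - 4461) = 1/(-7167) = -1/7167 ≈ -0.00013953)
√(d + T) = √(2134/2223 - 1/7167) = √(5097385/5310747) = √3007880232955/1770249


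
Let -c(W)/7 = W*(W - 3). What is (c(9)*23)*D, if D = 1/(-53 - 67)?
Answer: 1449/20 ≈ 72.450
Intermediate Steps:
D = -1/120 (D = 1/(-120) = -1/120 ≈ -0.0083333)
c(W) = -7*W*(-3 + W) (c(W) = -7*W*(W - 3) = -7*W*(-3 + W))
(c(9)*23)*D = ((7*9*(3 - 1*9))*23)*(-1/120) = ((7*9*(3 - 9))*23)*(-1/120) = ((7*9*(-6))*23)*(-1/120) = -378*23*(-1/120) = -8694*(-1/120) = 1449/20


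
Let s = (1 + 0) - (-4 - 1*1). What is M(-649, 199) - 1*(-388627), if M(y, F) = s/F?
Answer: 77336779/199 ≈ 3.8863e+5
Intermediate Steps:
s = 6 (s = 1 - (-4 - 1) = 1 - 1*(-5) = 1 + 5 = 6)
M(y, F) = 6/F
M(-649, 199) - 1*(-388627) = 6/199 - 1*(-388627) = 6*(1/199) + 388627 = 6/199 + 388627 = 77336779/199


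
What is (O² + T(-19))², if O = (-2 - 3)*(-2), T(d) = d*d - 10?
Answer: 203401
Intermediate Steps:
T(d) = -10 + d² (T(d) = d² - 10 = -10 + d²)
O = 10 (O = -5*(-2) = 10)
(O² + T(-19))² = (10² + (-10 + (-19)²))² = (100 + (-10 + 361))² = (100 + 351)² = 451² = 203401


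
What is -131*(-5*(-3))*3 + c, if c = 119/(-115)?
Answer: -678044/115 ≈ -5896.0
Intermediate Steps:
c = -119/115 (c = 119*(-1/115) = -119/115 ≈ -1.0348)
-131*(-5*(-3))*3 + c = -131*(-5*(-3))*3 - 119/115 = -1965*3 - 119/115 = -131*45 - 119/115 = -5895 - 119/115 = -678044/115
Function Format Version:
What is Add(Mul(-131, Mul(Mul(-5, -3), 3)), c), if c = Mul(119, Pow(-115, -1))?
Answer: Rational(-678044, 115) ≈ -5896.0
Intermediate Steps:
c = Rational(-119, 115) (c = Mul(119, Rational(-1, 115)) = Rational(-119, 115) ≈ -1.0348)
Add(Mul(-131, Mul(Mul(-5, -3), 3)), c) = Add(Mul(-131, Mul(Mul(-5, -3), 3)), Rational(-119, 115)) = Add(Mul(-131, Mul(15, 3)), Rational(-119, 115)) = Add(Mul(-131, 45), Rational(-119, 115)) = Add(-5895, Rational(-119, 115)) = Rational(-678044, 115)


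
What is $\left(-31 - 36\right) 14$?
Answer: $-938$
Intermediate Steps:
$\left(-31 - 36\right) 14 = \left(-67\right) 14 = -938$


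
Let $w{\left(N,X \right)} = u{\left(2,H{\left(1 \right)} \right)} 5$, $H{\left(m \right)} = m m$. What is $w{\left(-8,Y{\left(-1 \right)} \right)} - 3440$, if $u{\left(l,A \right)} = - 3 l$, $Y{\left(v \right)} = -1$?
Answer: $-3470$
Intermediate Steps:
$H{\left(m \right)} = m^{2}$
$w{\left(N,X \right)} = -30$ ($w{\left(N,X \right)} = \left(-3\right) 2 \cdot 5 = \left(-6\right) 5 = -30$)
$w{\left(-8,Y{\left(-1 \right)} \right)} - 3440 = -30 - 3440 = -3470$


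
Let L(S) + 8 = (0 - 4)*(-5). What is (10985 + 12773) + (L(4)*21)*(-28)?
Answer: 16702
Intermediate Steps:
L(S) = 12 (L(S) = -8 + (0 - 4)*(-5) = -8 - 4*(-5) = -8 + 20 = 12)
(10985 + 12773) + (L(4)*21)*(-28) = (10985 + 12773) + (12*21)*(-28) = 23758 + 252*(-28) = 23758 - 7056 = 16702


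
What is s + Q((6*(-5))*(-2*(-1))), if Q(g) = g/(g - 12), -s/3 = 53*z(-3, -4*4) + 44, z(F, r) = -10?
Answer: 8753/6 ≈ 1458.8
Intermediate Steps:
s = 1458 (s = -3*(53*(-10) + 44) = -3*(-530 + 44) = -3*(-486) = 1458)
Q(g) = g/(-12 + g)
s + Q((6*(-5))*(-2*(-1))) = 1458 + ((6*(-5))*(-2*(-1)))/(-12 + (6*(-5))*(-2*(-1))) = 1458 + (-30*2)/(-12 - 30*2) = 1458 - 60/(-12 - 60) = 1458 - 60/(-72) = 1458 - 60*(-1/72) = 1458 + ⅚ = 8753/6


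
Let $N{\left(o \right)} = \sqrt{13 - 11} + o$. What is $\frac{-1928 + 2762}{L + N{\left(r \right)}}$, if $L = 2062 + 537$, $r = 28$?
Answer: $\frac{2190918}{6901127} - \frac{834 \sqrt{2}}{6901127} \approx 0.3173$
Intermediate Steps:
$N{\left(o \right)} = o + \sqrt{2}$ ($N{\left(o \right)} = \sqrt{2} + o = o + \sqrt{2}$)
$L = 2599$
$\frac{-1928 + 2762}{L + N{\left(r \right)}} = \frac{-1928 + 2762}{2599 + \left(28 + \sqrt{2}\right)} = \frac{834}{2627 + \sqrt{2}}$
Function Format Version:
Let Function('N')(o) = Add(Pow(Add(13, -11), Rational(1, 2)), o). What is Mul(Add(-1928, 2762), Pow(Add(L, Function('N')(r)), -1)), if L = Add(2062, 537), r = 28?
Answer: Add(Rational(2190918, 6901127), Mul(Rational(-834, 6901127), Pow(2, Rational(1, 2)))) ≈ 0.31730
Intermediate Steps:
Function('N')(o) = Add(o, Pow(2, Rational(1, 2))) (Function('N')(o) = Add(Pow(2, Rational(1, 2)), o) = Add(o, Pow(2, Rational(1, 2))))
L = 2599
Mul(Add(-1928, 2762), Pow(Add(L, Function('N')(r)), -1)) = Mul(Add(-1928, 2762), Pow(Add(2599, Add(28, Pow(2, Rational(1, 2)))), -1)) = Mul(834, Pow(Add(2627, Pow(2, Rational(1, 2))), -1))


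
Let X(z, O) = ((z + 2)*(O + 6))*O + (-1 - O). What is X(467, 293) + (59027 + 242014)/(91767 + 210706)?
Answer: 12427826114038/302473 ≈ 4.1087e+7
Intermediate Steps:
X(z, O) = -1 - O + O*(2 + z)*(6 + O) (X(z, O) = ((2 + z)*(6 + O))*O + (-1 - O) = O*(2 + z)*(6 + O) + (-1 - O) = -1 - O + O*(2 + z)*(6 + O))
X(467, 293) + (59027 + 242014)/(91767 + 210706) = (-1 + 2*293**2 + 11*293 + 467*293**2 + 6*293*467) + (59027 + 242014)/(91767 + 210706) = (-1 + 2*85849 + 3223 + 467*85849 + 820986) + 301041/302473 = (-1 + 171698 + 3223 + 40091483 + 820986) + 301041*(1/302473) = 41087389 + 301041/302473 = 12427826114038/302473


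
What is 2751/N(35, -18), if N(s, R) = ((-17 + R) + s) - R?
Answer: 917/6 ≈ 152.83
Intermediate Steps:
N(s, R) = -17 + s (N(s, R) = (-17 + R + s) - R = -17 + s)
2751/N(35, -18) = 2751/(-17 + 35) = 2751/18 = 2751*(1/18) = 917/6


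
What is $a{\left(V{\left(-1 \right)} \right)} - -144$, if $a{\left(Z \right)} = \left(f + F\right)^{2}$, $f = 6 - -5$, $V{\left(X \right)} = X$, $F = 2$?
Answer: $313$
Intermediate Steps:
$f = 11$ ($f = 6 + 5 = 11$)
$a{\left(Z \right)} = 169$ ($a{\left(Z \right)} = \left(11 + 2\right)^{2} = 13^{2} = 169$)
$a{\left(V{\left(-1 \right)} \right)} - -144 = 169 - -144 = 169 + 144 = 313$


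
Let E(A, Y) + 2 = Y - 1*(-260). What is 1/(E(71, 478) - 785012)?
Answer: -1/784276 ≈ -1.2751e-6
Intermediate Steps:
E(A, Y) = 258 + Y (E(A, Y) = -2 + (Y - 1*(-260)) = -2 + (Y + 260) = -2 + (260 + Y) = 258 + Y)
1/(E(71, 478) - 785012) = 1/((258 + 478) - 785012) = 1/(736 - 785012) = 1/(-784276) = -1/784276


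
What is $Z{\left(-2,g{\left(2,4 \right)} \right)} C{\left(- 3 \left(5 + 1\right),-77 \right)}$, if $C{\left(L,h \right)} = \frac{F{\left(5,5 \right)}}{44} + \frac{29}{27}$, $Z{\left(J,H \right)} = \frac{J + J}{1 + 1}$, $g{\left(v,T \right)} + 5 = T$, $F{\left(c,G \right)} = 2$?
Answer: $- \frac{665}{297} \approx -2.2391$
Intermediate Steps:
$g{\left(v,T \right)} = -5 + T$
$Z{\left(J,H \right)} = J$ ($Z{\left(J,H \right)} = \frac{2 J}{2} = 2 J \frac{1}{2} = J$)
$C{\left(L,h \right)} = \frac{665}{594}$ ($C{\left(L,h \right)} = \frac{2}{44} + \frac{29}{27} = 2 \cdot \frac{1}{44} + 29 \cdot \frac{1}{27} = \frac{1}{22} + \frac{29}{27} = \frac{665}{594}$)
$Z{\left(-2,g{\left(2,4 \right)} \right)} C{\left(- 3 \left(5 + 1\right),-77 \right)} = \left(-2\right) \frac{665}{594} = - \frac{665}{297}$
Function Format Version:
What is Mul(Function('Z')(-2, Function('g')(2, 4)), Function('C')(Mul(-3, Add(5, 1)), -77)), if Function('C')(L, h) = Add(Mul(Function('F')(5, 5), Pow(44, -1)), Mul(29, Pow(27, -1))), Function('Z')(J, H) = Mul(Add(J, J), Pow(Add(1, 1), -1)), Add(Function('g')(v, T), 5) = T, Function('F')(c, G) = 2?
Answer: Rational(-665, 297) ≈ -2.2391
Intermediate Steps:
Function('g')(v, T) = Add(-5, T)
Function('Z')(J, H) = J (Function('Z')(J, H) = Mul(Mul(2, J), Pow(2, -1)) = Mul(Mul(2, J), Rational(1, 2)) = J)
Function('C')(L, h) = Rational(665, 594) (Function('C')(L, h) = Add(Mul(2, Pow(44, -1)), Mul(29, Pow(27, -1))) = Add(Mul(2, Rational(1, 44)), Mul(29, Rational(1, 27))) = Add(Rational(1, 22), Rational(29, 27)) = Rational(665, 594))
Mul(Function('Z')(-2, Function('g')(2, 4)), Function('C')(Mul(-3, Add(5, 1)), -77)) = Mul(-2, Rational(665, 594)) = Rational(-665, 297)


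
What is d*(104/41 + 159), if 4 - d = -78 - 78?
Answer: 1059680/41 ≈ 25846.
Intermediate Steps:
d = 160 (d = 4 - (-78 - 78) = 4 - 1*(-156) = 4 + 156 = 160)
d*(104/41 + 159) = 160*(104/41 + 159) = 160*(6623/41) = 1059680/41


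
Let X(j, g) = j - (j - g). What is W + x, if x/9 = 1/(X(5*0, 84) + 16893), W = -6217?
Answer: -35182000/5659 ≈ -6217.0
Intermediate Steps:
X(j, g) = g (X(j, g) = j + (g - j) = g)
x = 3/5659 (x = 9/(84 + 16893) = 9/16977 = 9*(1/16977) = 3/5659 ≈ 0.00053013)
W + x = -6217 + 3/5659 = -35182000/5659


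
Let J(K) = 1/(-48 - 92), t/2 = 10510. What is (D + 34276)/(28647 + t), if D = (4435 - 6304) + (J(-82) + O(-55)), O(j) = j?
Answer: 4529279/6953380 ≈ 0.65138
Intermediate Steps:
t = 21020 (t = 2*10510 = 21020)
J(K) = -1/140 (J(K) = 1/(-140) = -1/140)
D = -269361/140 (D = (4435 - 6304) + (-1/140 - 55) = -1869 - 7701/140 = -269361/140 ≈ -1924.0)
(D + 34276)/(28647 + t) = (-269361/140 + 34276)/(28647 + 21020) = (4529279/140)/49667 = (4529279/140)*(1/49667) = 4529279/6953380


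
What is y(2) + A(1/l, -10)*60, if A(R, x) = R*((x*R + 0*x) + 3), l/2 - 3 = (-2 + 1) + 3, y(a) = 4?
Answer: 16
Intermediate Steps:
l = 10 (l = 6 + 2*((-2 + 1) + 3) = 6 + 2*(-1 + 3) = 6 + 2*2 = 6 + 4 = 10)
A(R, x) = R*(3 + R*x) (A(R, x) = R*((R*x + 0) + 3) = R*(R*x + 3) = R*(3 + R*x))
y(2) + A(1/l, -10)*60 = 4 + ((3 - 10/10)/10)*60 = 4 + ((3 + (⅒)*(-10))/10)*60 = 4 + ((3 - 1)/10)*60 = 4 + ((⅒)*2)*60 = 4 + (⅕)*60 = 4 + 12 = 16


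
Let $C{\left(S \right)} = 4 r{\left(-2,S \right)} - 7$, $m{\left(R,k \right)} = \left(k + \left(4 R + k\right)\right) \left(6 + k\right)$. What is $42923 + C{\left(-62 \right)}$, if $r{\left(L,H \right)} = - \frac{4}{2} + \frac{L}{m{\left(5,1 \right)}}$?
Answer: $\frac{3303912}{77} \approx 42908.0$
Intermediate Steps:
$m{\left(R,k \right)} = \left(6 + k\right) \left(2 k + 4 R\right)$ ($m{\left(R,k \right)} = \left(k + \left(k + 4 R\right)\right) \left(6 + k\right) = \left(2 k + 4 R\right) \left(6 + k\right) = \left(6 + k\right) \left(2 k + 4 R\right)$)
$r{\left(L,H \right)} = -2 + \frac{L}{154}$ ($r{\left(L,H \right)} = - \frac{4}{2} + \frac{L}{2 \cdot 1^{2} + 12 \cdot 1 + 24 \cdot 5 + 4 \cdot 5 \cdot 1} = \left(-4\right) \frac{1}{2} + \frac{L}{2 \cdot 1 + 12 + 120 + 20} = -2 + \frac{L}{2 + 12 + 120 + 20} = -2 + \frac{L}{154}$)
$C{\left(S \right)} = - \frac{1159}{77}$ ($C{\left(S \right)} = 4 \left(-2 + \frac{1}{154} \left(-2\right)\right) - 7 = 4 \left(-2 - \frac{1}{77}\right) - 7 = 4 \left(- \frac{155}{77}\right) - 7 = - \frac{620}{77} - 7 = - \frac{1159}{77}$)
$42923 + C{\left(-62 \right)} = 42923 - \frac{1159}{77} = \frac{3303912}{77}$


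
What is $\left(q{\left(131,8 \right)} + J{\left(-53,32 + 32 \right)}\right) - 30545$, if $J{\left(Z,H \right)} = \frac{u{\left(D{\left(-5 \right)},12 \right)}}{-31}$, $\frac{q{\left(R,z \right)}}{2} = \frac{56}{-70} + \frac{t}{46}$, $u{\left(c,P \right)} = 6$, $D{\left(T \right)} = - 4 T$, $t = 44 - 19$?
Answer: $- \frac{108895444}{3565} \approx -30546.0$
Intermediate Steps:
$t = 25$
$q{\left(R,z \right)} = - \frac{59}{115}$ ($q{\left(R,z \right)} = 2 \left(\frac{56}{-70} + \frac{25}{46}\right) = 2 \left(56 \left(- \frac{1}{70}\right) + 25 \cdot \frac{1}{46}\right) = 2 \left(- \frac{4}{5} + \frac{25}{46}\right) = 2 \left(- \frac{59}{230}\right) = - \frac{59}{115}$)
$J{\left(Z,H \right)} = - \frac{6}{31}$ ($J{\left(Z,H \right)} = \frac{6}{-31} = 6 \left(- \frac{1}{31}\right) = - \frac{6}{31}$)
$\left(q{\left(131,8 \right)} + J{\left(-53,32 + 32 \right)}\right) - 30545 = \left(- \frac{59}{115} - \frac{6}{31}\right) - 30545 = - \frac{2519}{3565} - 30545 = - \frac{108895444}{3565}$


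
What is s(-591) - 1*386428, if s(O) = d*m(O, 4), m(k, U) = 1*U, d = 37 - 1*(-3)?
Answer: -386268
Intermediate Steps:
d = 40 (d = 37 + 3 = 40)
m(k, U) = U
s(O) = 160 (s(O) = 40*4 = 160)
s(-591) - 1*386428 = 160 - 1*386428 = 160 - 386428 = -386268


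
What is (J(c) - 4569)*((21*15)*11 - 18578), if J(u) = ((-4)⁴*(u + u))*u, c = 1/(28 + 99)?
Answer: 8769453791/127 ≈ 6.9051e+7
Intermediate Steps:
c = 1/127 ≈ 0.0078740
J(u) = 512*u² (J(u) = (256*(2*u))*u = (512*u)*u = 512*u²)
(J(c) - 4569)*((21*15)*11 - 18578) = (512*(1/127)² - 4569)*((21*15)*11 - 18578) = (512*(1/16129) - 4569)*(315*11 - 18578) = (512/16129 - 4569)*(3465 - 18578) = -73692889/16129*(-15113) = 8769453791/127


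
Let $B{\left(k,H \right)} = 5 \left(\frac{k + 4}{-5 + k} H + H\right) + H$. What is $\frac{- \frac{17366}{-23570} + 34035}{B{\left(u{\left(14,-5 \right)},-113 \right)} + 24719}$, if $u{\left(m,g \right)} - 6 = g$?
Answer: $\frac{1604444632}{1166585365} \approx 1.3753$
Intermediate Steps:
$u{\left(m,g \right)} = 6 + g$
$B{\left(k,H \right)} = 6 H + \frac{5 H \left(4 + k\right)}{-5 + k}$ ($B{\left(k,H \right)} = 5 \left(\frac{4 + k}{-5 + k} H + H\right) + H = 5 \left(\frac{H \left(4 + k\right)}{-5 + k} + H\right) + H = 5 \left(H + \frac{H \left(4 + k\right)}{-5 + k}\right) + H = \left(5 H + \frac{5 H \left(4 + k\right)}{-5 + k}\right) + H = 6 H + \frac{5 H \left(4 + k\right)}{-5 + k}$)
$\frac{- \frac{17366}{-23570} + 34035}{B{\left(u{\left(14,-5 \right)},-113 \right)} + 24719} = \frac{- \frac{17366}{-23570} + 34035}{- \frac{113 \left(-10 + 11 \left(6 - 5\right)\right)}{-5 + \left(6 - 5\right)} + 24719} = \frac{\left(-17366\right) \left(- \frac{1}{23570}\right) + 34035}{- \frac{113 \left(-10 + 11 \cdot 1\right)}{-5 + 1} + 24719} = \frac{\frac{8683}{11785} + 34035}{- \frac{113 \left(-10 + 11\right)}{-4} + 24719} = \frac{401111158}{11785 \left(\left(-113\right) \left(- \frac{1}{4}\right) 1 + 24719\right)} = \frac{401111158}{11785 \left(\frac{113}{4} + 24719\right)} = \frac{401111158}{11785 \cdot \frac{98989}{4}} = \frac{401111158}{11785} \cdot \frac{4}{98989} = \frac{1604444632}{1166585365}$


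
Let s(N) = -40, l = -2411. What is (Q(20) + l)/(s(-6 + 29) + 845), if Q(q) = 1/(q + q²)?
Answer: -1012619/338100 ≈ -2.9950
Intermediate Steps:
(Q(20) + l)/(s(-6 + 29) + 845) = (1/(20*(1 + 20)) - 2411)/(-40 + 845) = ((1/20)/21 - 2411)/805 = ((1/20)*(1/21) - 2411)*(1/805) = (1/420 - 2411)*(1/805) = -1012619/420*1/805 = -1012619/338100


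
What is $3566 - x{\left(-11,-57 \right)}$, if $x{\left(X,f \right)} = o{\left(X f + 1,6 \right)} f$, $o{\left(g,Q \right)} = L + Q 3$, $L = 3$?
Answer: $4763$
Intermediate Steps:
$o{\left(g,Q \right)} = 3 + 3 Q$ ($o{\left(g,Q \right)} = 3 + Q 3 = 3 + 3 Q$)
$x{\left(X,f \right)} = 21 f$ ($x{\left(X,f \right)} = \left(3 + 3 \cdot 6\right) f = \left(3 + 18\right) f = 21 f$)
$3566 - x{\left(-11,-57 \right)} = 3566 - 21 \left(-57\right) = 3566 - -1197 = 3566 + 1197 = 4763$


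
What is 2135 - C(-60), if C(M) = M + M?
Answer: 2255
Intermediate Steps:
C(M) = 2*M
2135 - C(-60) = 2135 - 2*(-60) = 2135 - 1*(-120) = 2135 + 120 = 2255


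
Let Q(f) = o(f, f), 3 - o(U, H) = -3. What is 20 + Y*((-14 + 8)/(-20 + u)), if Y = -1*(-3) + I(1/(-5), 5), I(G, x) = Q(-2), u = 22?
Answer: -7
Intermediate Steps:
o(U, H) = 6 (o(U, H) = 3 - 1*(-3) = 3 + 3 = 6)
Q(f) = 6
I(G, x) = 6
Y = 9 (Y = -1*(-3) + 6 = 3 + 6 = 9)
20 + Y*((-14 + 8)/(-20 + u)) = 20 + 9*((-14 + 8)/(-20 + 22)) = 20 + 9*(-6/2) = 20 + 9*(-6*½) = 20 + 9*(-3) = 20 - 27 = -7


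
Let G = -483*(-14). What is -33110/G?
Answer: -2365/483 ≈ -4.8965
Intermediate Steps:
G = 6762
-33110/G = -33110/6762 = -33110*1/6762 = -2365/483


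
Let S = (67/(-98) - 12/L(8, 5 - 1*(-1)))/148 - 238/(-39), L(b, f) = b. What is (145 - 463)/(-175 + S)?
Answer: 89939304/47773097 ≈ 1.8826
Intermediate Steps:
S = 1721803/282828 (S = (67/(-98) - 12/8)/148 - 238/(-39) = (67*(-1/98) - 12*⅛)*(1/148) - 238*(-1/39) = (-67/98 - 3/2)*(1/148) + 238/39 = -107/49*1/148 + 238/39 = -107/7252 + 238/39 = 1721803/282828 ≈ 6.0878)
(145 - 463)/(-175 + S) = (145 - 463)/(-175 + 1721803/282828) = -318/(-47773097/282828) = -318*(-282828/47773097) = 89939304/47773097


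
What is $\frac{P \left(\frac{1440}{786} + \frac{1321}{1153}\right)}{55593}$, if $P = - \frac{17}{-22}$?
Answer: $\frac{7646107}{184732536978} \approx 4.139 \cdot 10^{-5}$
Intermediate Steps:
$P = \frac{17}{22}$ ($P = \left(-17\right) \left(- \frac{1}{22}\right) = \frac{17}{22} \approx 0.77273$)
$\frac{P \left(\frac{1440}{786} + \frac{1321}{1153}\right)}{55593} = \frac{\frac{17}{22} \left(\frac{1440}{786} + \frac{1321}{1153}\right)}{55593} = \frac{17 \left(1440 \cdot \frac{1}{786} + 1321 \cdot \frac{1}{1153}\right)}{22} \cdot \frac{1}{55593} = \frac{17 \left(\frac{240}{131} + \frac{1321}{1153}\right)}{22} \cdot \frac{1}{55593} = \frac{17}{22} \cdot \frac{449771}{151043} \cdot \frac{1}{55593} = \frac{7646107}{3322946} \cdot \frac{1}{55593} = \frac{7646107}{184732536978}$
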